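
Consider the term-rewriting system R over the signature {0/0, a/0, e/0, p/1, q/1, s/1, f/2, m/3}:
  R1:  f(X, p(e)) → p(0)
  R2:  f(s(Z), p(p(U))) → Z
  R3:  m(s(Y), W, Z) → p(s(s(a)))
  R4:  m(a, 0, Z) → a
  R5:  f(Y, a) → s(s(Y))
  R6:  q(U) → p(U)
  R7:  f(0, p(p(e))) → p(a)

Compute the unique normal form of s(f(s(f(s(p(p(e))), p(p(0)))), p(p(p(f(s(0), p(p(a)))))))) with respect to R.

1. s(f(s(f(s(p(p(e))), p(p(0)))), p(p(p(f(s(0), p(p(a))))))))  →  s(f(s(p(p(e))), p(p(0))))   [R2 at 1]
2. s(f(s(p(p(e))), p(p(0))))  →  s(p(p(e)))   [R2 at 1]

s(p(p(e)))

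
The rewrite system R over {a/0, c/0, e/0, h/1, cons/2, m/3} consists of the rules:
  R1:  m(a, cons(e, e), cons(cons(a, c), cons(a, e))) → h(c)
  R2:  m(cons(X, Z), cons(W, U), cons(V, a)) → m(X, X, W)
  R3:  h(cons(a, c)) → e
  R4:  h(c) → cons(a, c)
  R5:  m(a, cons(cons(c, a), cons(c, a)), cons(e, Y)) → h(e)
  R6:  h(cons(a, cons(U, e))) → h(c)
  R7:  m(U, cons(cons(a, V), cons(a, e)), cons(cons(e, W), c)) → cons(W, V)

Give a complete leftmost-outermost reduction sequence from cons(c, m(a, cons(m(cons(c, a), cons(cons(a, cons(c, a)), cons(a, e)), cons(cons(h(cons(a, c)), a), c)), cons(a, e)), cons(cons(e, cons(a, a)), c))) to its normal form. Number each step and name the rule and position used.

cons(c, cons(cons(a, a), cons(c, a)))

1. cons(c, m(a, cons(m(cons(c, a), cons(cons(a, cons(c, a)), cons(a, e)), cons(cons(h(cons(a, c)), a), c)), cons(a, e)), cons(cons(e, cons(a, a)), c)))  →  cons(c, m(a, cons(m(cons(c, a), cons(cons(a, cons(c, a)), cons(a, e)), cons(cons(e, a), c)), cons(a, e)), cons(cons(e, cons(a, a)), c)))   [R3 at 2.2.1.3.1.1]
2. cons(c, m(a, cons(m(cons(c, a), cons(cons(a, cons(c, a)), cons(a, e)), cons(cons(e, a), c)), cons(a, e)), cons(cons(e, cons(a, a)), c)))  →  cons(c, m(a, cons(cons(a, cons(c, a)), cons(a, e)), cons(cons(e, cons(a, a)), c)))   [R7 at 2.2.1]
3. cons(c, m(a, cons(cons(a, cons(c, a)), cons(a, e)), cons(cons(e, cons(a, a)), c)))  →  cons(c, cons(cons(a, a), cons(c, a)))   [R7 at 2]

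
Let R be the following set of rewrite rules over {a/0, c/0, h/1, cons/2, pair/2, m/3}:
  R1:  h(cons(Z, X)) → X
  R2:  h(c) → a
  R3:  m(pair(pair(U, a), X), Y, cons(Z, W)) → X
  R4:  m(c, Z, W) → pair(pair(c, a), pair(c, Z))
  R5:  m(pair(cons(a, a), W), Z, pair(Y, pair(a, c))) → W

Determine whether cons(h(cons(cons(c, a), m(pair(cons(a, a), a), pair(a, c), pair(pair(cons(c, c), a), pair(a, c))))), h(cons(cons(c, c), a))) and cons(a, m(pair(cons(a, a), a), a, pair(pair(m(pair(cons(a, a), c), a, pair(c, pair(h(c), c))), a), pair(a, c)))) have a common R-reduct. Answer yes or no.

Reduce t₁ = cons(h(cons(cons(c, a), m(pair(cons(a, a), a), pair(a, c), pair(pair(cons(c, c), a), pair(a, c))))), h(cons(cons(c, c), a))):
1. cons(h(cons(cons(c, a), m(pair(cons(a, a), a), pair(a, c), pair(pair(cons(c, c), a), pair(a, c))))), h(cons(cons(c, c), a)))  →  cons(m(pair(cons(a, a), a), pair(a, c), pair(pair(cons(c, c), a), pair(a, c))), h(cons(cons(c, c), a)))   [R1 at 1]
2. cons(m(pair(cons(a, a), a), pair(a, c), pair(pair(cons(c, c), a), pair(a, c))), h(cons(cons(c, c), a)))  →  cons(a, h(cons(cons(c, c), a)))   [R5 at 1]
3. cons(a, h(cons(cons(c, c), a)))  →  cons(a, a)   [R1 at 2]

Reduce t₂ = cons(a, m(pair(cons(a, a), a), a, pair(pair(m(pair(cons(a, a), c), a, pair(c, pair(h(c), c))), a), pair(a, c)))):
1. cons(a, m(pair(cons(a, a), a), a, pair(pair(m(pair(cons(a, a), c), a, pair(c, pair(h(c), c))), a), pair(a, c))))  →  cons(a, a)   [R5 at 2]

yes — NF(t₁) = cons(a, a), NF(t₂) = cons(a, a)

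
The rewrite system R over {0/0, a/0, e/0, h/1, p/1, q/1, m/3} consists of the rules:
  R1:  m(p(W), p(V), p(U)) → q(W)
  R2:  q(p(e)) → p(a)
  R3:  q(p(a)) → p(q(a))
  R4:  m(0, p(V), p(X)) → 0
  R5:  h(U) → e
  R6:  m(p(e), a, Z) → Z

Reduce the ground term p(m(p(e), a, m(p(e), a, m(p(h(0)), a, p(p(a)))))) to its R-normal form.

p(p(p(a)))

1. p(m(p(e), a, m(p(e), a, m(p(h(0)), a, p(p(a))))))  →  p(m(p(e), a, m(p(h(0)), a, p(p(a)))))   [R6 at 1]
2. p(m(p(e), a, m(p(h(0)), a, p(p(a)))))  →  p(m(p(h(0)), a, p(p(a))))   [R6 at 1]
3. p(m(p(h(0)), a, p(p(a))))  →  p(m(p(e), a, p(p(a))))   [R5 at 1.1.1]
4. p(m(p(e), a, p(p(a))))  →  p(p(p(a)))   [R6 at 1]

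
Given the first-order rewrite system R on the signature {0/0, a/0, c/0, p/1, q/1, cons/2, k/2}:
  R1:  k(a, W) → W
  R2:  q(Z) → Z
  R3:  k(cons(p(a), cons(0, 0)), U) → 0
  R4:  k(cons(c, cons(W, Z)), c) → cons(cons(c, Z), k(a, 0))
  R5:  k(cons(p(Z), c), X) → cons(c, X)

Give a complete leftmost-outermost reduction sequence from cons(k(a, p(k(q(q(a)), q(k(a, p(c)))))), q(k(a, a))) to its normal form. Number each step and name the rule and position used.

1. cons(k(a, p(k(q(q(a)), q(k(a, p(c)))))), q(k(a, a)))  →  cons(p(k(q(q(a)), q(k(a, p(c))))), q(k(a, a)))   [R1 at 1]
2. cons(p(k(q(q(a)), q(k(a, p(c))))), q(k(a, a)))  →  cons(p(k(q(a), q(k(a, p(c))))), q(k(a, a)))   [R2 at 1.1.1]
3. cons(p(k(q(a), q(k(a, p(c))))), q(k(a, a)))  →  cons(p(k(a, q(k(a, p(c))))), q(k(a, a)))   [R2 at 1.1.1]
4. cons(p(k(a, q(k(a, p(c))))), q(k(a, a)))  →  cons(p(q(k(a, p(c)))), q(k(a, a)))   [R1 at 1.1]
5. cons(p(q(k(a, p(c)))), q(k(a, a)))  →  cons(p(k(a, p(c))), q(k(a, a)))   [R2 at 1.1]
6. cons(p(k(a, p(c))), q(k(a, a)))  →  cons(p(p(c)), q(k(a, a)))   [R1 at 1.1]
7. cons(p(p(c)), q(k(a, a)))  →  cons(p(p(c)), k(a, a))   [R2 at 2]
8. cons(p(p(c)), k(a, a))  →  cons(p(p(c)), a)   [R1 at 2]

cons(p(p(c)), a)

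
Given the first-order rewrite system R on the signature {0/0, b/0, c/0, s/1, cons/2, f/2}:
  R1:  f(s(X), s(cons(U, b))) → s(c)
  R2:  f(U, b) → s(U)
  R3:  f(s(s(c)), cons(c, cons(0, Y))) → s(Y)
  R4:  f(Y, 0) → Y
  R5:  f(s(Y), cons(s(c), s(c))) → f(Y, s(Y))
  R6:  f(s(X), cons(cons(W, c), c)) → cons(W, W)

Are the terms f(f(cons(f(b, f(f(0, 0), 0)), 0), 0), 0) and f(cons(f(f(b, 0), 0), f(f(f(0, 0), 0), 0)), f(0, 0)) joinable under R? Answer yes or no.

yes — NF(t₁) = cons(b, 0), NF(t₂) = cons(b, 0)

Reduce t₁ = f(f(cons(f(b, f(f(0, 0), 0)), 0), 0), 0):
1. f(f(cons(f(b, f(f(0, 0), 0)), 0), 0), 0)  →  f(cons(f(b, f(f(0, 0), 0)), 0), 0)   [R4 at ε]
2. f(cons(f(b, f(f(0, 0), 0)), 0), 0)  →  cons(f(b, f(f(0, 0), 0)), 0)   [R4 at ε]
3. cons(f(b, f(f(0, 0), 0)), 0)  →  cons(f(b, f(0, 0)), 0)   [R4 at 1.2]
4. cons(f(b, f(0, 0)), 0)  →  cons(f(b, 0), 0)   [R4 at 1.2]
5. cons(f(b, 0), 0)  →  cons(b, 0)   [R4 at 1]

Reduce t₂ = f(cons(f(f(b, 0), 0), f(f(f(0, 0), 0), 0)), f(0, 0)):
1. f(cons(f(f(b, 0), 0), f(f(f(0, 0), 0), 0)), f(0, 0))  →  f(cons(f(b, 0), f(f(f(0, 0), 0), 0)), f(0, 0))   [R4 at 1.1]
2. f(cons(f(b, 0), f(f(f(0, 0), 0), 0)), f(0, 0))  →  f(cons(b, f(f(f(0, 0), 0), 0)), f(0, 0))   [R4 at 1.1]
3. f(cons(b, f(f(f(0, 0), 0), 0)), f(0, 0))  →  f(cons(b, f(f(0, 0), 0)), f(0, 0))   [R4 at 1.2]
4. f(cons(b, f(f(0, 0), 0)), f(0, 0))  →  f(cons(b, f(0, 0)), f(0, 0))   [R4 at 1.2]
5. f(cons(b, f(0, 0)), f(0, 0))  →  f(cons(b, 0), f(0, 0))   [R4 at 1.2]
6. f(cons(b, 0), f(0, 0))  →  f(cons(b, 0), 0)   [R4 at 2]
7. f(cons(b, 0), 0)  →  cons(b, 0)   [R4 at ε]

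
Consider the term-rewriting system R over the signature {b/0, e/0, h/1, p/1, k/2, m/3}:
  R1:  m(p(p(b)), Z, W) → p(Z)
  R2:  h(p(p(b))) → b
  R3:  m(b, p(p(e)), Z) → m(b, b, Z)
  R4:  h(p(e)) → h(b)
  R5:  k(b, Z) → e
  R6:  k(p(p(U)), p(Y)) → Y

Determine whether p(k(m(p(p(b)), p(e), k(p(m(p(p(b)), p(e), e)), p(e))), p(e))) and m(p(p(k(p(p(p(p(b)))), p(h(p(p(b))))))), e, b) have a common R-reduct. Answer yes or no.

yes — NF(t₁) = p(e), NF(t₂) = p(e)

Reduce t₁ = p(k(m(p(p(b)), p(e), k(p(m(p(p(b)), p(e), e)), p(e))), p(e))):
1. p(k(m(p(p(b)), p(e), k(p(m(p(p(b)), p(e), e)), p(e))), p(e)))  →  p(k(p(p(e)), p(e)))   [R1 at 1.1]
2. p(k(p(p(e)), p(e)))  →  p(e)   [R6 at 1]

Reduce t₂ = m(p(p(k(p(p(p(p(b)))), p(h(p(p(b))))))), e, b):
1. m(p(p(k(p(p(p(p(b)))), p(h(p(p(b))))))), e, b)  →  m(p(p(h(p(p(b))))), e, b)   [R6 at 1.1.1]
2. m(p(p(h(p(p(b))))), e, b)  →  m(p(p(b)), e, b)   [R2 at 1.1.1]
3. m(p(p(b)), e, b)  →  p(e)   [R1 at ε]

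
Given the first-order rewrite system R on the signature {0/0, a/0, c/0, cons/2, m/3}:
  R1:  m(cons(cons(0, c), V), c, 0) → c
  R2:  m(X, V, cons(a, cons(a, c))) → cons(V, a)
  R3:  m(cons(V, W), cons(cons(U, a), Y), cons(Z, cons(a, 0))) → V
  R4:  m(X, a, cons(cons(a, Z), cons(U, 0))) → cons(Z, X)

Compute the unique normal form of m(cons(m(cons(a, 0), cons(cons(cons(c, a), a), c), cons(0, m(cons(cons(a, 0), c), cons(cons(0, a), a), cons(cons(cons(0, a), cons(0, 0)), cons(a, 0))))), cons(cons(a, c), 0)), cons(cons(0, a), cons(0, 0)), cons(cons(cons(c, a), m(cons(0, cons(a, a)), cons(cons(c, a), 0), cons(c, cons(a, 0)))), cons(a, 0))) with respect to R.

a

1. m(cons(m(cons(a, 0), cons(cons(cons(c, a), a), c), cons(0, m(cons(cons(a, 0), c), cons(cons(0, a), a), cons(cons(cons(0, a), cons(0, 0)), cons(a, 0))))), cons(cons(a, c), 0)), cons(cons(0, a), cons(0, 0)), cons(cons(cons(c, a), m(cons(0, cons(a, a)), cons(cons(c, a), 0), cons(c, cons(a, 0)))), cons(a, 0)))  →  m(cons(a, 0), cons(cons(cons(c, a), a), c), cons(0, m(cons(cons(a, 0), c), cons(cons(0, a), a), cons(cons(cons(0, a), cons(0, 0)), cons(a, 0)))))   [R3 at ε]
2. m(cons(a, 0), cons(cons(cons(c, a), a), c), cons(0, m(cons(cons(a, 0), c), cons(cons(0, a), a), cons(cons(cons(0, a), cons(0, 0)), cons(a, 0)))))  →  m(cons(a, 0), cons(cons(cons(c, a), a), c), cons(0, cons(a, 0)))   [R3 at 3.2]
3. m(cons(a, 0), cons(cons(cons(c, a), a), c), cons(0, cons(a, 0)))  →  a   [R3 at ε]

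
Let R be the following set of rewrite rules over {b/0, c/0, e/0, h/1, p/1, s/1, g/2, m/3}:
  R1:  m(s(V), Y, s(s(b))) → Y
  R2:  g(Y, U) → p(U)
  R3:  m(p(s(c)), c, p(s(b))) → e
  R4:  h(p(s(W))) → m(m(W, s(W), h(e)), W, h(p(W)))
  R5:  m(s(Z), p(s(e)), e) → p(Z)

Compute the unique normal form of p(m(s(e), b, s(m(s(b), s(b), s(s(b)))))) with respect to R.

1. p(m(s(e), b, s(m(s(b), s(b), s(s(b))))))  →  p(m(s(e), b, s(s(b))))   [R1 at 1.3.1]
2. p(m(s(e), b, s(s(b))))  →  p(b)   [R1 at 1]

p(b)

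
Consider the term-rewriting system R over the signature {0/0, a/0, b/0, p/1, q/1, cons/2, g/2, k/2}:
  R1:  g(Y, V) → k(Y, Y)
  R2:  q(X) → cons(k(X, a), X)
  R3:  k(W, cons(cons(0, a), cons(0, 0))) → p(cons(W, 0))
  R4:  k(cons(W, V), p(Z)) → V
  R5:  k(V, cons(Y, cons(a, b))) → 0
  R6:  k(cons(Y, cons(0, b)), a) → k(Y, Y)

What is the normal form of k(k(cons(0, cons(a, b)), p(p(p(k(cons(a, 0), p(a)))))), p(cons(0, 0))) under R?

1. k(k(cons(0, cons(a, b)), p(p(p(k(cons(a, 0), p(a)))))), p(cons(0, 0)))  →  k(cons(a, b), p(cons(0, 0)))   [R4 at 1]
2. k(cons(a, b), p(cons(0, 0)))  →  b   [R4 at ε]

b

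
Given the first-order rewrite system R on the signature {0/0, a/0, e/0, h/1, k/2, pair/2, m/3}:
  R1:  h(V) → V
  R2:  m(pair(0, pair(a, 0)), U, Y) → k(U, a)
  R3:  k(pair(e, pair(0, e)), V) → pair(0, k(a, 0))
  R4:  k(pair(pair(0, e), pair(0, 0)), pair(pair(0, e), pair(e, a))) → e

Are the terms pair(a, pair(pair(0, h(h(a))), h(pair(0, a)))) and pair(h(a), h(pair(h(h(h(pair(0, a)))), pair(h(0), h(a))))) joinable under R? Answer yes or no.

Reduce t₁ = pair(a, pair(pair(0, h(h(a))), h(pair(0, a)))):
1. pair(a, pair(pair(0, h(h(a))), h(pair(0, a))))  →  pair(a, pair(pair(0, h(a)), h(pair(0, a))))   [R1 at 2.1.2]
2. pair(a, pair(pair(0, h(a)), h(pair(0, a))))  →  pair(a, pair(pair(0, a), h(pair(0, a))))   [R1 at 2.1.2]
3. pair(a, pair(pair(0, a), h(pair(0, a))))  →  pair(a, pair(pair(0, a), pair(0, a)))   [R1 at 2.2]

Reduce t₂ = pair(h(a), h(pair(h(h(h(pair(0, a)))), pair(h(0), h(a))))):
1. pair(h(a), h(pair(h(h(h(pair(0, a)))), pair(h(0), h(a)))))  →  pair(a, h(pair(h(h(h(pair(0, a)))), pair(h(0), h(a)))))   [R1 at 1]
2. pair(a, h(pair(h(h(h(pair(0, a)))), pair(h(0), h(a)))))  →  pair(a, pair(h(h(h(pair(0, a)))), pair(h(0), h(a))))   [R1 at 2]
3. pair(a, pair(h(h(h(pair(0, a)))), pair(h(0), h(a))))  →  pair(a, pair(h(h(pair(0, a))), pair(h(0), h(a))))   [R1 at 2.1]
4. pair(a, pair(h(h(pair(0, a))), pair(h(0), h(a))))  →  pair(a, pair(h(pair(0, a)), pair(h(0), h(a))))   [R1 at 2.1]
5. pair(a, pair(h(pair(0, a)), pair(h(0), h(a))))  →  pair(a, pair(pair(0, a), pair(h(0), h(a))))   [R1 at 2.1]
6. pair(a, pair(pair(0, a), pair(h(0), h(a))))  →  pair(a, pair(pair(0, a), pair(0, h(a))))   [R1 at 2.2.1]
7. pair(a, pair(pair(0, a), pair(0, h(a))))  →  pair(a, pair(pair(0, a), pair(0, a)))   [R1 at 2.2.2]

yes — NF(t₁) = pair(a, pair(pair(0, a), pair(0, a))), NF(t₂) = pair(a, pair(pair(0, a), pair(0, a)))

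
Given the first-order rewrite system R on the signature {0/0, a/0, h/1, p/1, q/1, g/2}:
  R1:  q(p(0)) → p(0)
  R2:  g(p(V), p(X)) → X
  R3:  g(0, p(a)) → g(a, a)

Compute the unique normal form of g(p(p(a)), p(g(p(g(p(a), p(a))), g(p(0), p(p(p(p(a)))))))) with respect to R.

p(p(a))

1. g(p(p(a)), p(g(p(g(p(a), p(a))), g(p(0), p(p(p(p(a))))))))  →  g(p(g(p(a), p(a))), g(p(0), p(p(p(p(a))))))   [R2 at ε]
2. g(p(g(p(a), p(a))), g(p(0), p(p(p(p(a))))))  →  g(p(a), g(p(0), p(p(p(p(a))))))   [R2 at 1.1]
3. g(p(a), g(p(0), p(p(p(p(a))))))  →  g(p(a), p(p(p(a))))   [R2 at 2]
4. g(p(a), p(p(p(a))))  →  p(p(a))   [R2 at ε]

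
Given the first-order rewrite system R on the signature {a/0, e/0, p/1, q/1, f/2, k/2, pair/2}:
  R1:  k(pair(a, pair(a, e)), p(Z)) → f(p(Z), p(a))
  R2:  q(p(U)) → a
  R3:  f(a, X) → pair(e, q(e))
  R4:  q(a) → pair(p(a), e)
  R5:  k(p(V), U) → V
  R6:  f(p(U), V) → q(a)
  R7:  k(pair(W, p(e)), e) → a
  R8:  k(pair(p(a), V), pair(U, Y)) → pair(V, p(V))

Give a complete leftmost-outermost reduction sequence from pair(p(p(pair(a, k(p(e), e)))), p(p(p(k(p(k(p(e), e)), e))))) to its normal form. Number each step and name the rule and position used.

pair(p(p(pair(a, e))), p(p(p(e))))

1. pair(p(p(pair(a, k(p(e), e)))), p(p(p(k(p(k(p(e), e)), e)))))  →  pair(p(p(pair(a, e))), p(p(p(k(p(k(p(e), e)), e)))))   [R5 at 1.1.1.2]
2. pair(p(p(pair(a, e))), p(p(p(k(p(k(p(e), e)), e)))))  →  pair(p(p(pair(a, e))), p(p(p(k(p(e), e)))))   [R5 at 2.1.1.1]
3. pair(p(p(pair(a, e))), p(p(p(k(p(e), e)))))  →  pair(p(p(pair(a, e))), p(p(p(e))))   [R5 at 2.1.1.1]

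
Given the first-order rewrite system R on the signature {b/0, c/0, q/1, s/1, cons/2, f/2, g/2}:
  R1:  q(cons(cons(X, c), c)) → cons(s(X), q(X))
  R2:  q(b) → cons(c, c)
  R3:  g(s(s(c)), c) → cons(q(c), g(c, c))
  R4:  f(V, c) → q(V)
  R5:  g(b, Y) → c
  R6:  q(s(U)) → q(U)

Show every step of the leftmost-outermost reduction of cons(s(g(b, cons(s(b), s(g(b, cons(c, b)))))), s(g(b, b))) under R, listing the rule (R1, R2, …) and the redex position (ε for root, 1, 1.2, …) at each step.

1. cons(s(g(b, cons(s(b), s(g(b, cons(c, b)))))), s(g(b, b)))  →  cons(s(c), s(g(b, b)))   [R5 at 1.1]
2. cons(s(c), s(g(b, b)))  →  cons(s(c), s(c))   [R5 at 2.1]

cons(s(c), s(c))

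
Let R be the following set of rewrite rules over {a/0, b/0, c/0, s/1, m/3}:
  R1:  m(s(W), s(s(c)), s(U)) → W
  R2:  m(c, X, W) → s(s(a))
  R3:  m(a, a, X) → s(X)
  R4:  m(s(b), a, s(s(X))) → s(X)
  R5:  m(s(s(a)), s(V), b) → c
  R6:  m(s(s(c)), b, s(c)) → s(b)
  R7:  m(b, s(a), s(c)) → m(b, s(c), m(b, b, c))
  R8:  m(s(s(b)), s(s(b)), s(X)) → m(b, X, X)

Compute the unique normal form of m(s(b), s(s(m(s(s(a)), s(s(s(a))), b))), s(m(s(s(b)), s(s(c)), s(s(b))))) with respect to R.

1. m(s(b), s(s(m(s(s(a)), s(s(s(a))), b))), s(m(s(s(b)), s(s(c)), s(s(b)))))  →  m(s(b), s(s(c)), s(m(s(s(b)), s(s(c)), s(s(b)))))   [R5 at 2.1.1]
2. m(s(b), s(s(c)), s(m(s(s(b)), s(s(c)), s(s(b)))))  →  b   [R1 at ε]

b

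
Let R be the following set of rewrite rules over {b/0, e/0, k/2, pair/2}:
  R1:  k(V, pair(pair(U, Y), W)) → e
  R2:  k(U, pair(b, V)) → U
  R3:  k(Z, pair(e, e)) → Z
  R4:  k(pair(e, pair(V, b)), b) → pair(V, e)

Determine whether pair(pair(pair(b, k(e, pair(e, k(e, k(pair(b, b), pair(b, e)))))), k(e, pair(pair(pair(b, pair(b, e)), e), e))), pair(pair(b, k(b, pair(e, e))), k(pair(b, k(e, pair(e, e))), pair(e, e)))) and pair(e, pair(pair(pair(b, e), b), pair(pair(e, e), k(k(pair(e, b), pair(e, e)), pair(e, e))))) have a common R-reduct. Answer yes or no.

Reduce t₁ = pair(pair(pair(b, k(e, pair(e, k(e, k(pair(b, b), pair(b, e)))))), k(e, pair(pair(pair(b, pair(b, e)), e), e))), pair(pair(b, k(b, pair(e, e))), k(pair(b, k(e, pair(e, e))), pair(e, e)))):
1. pair(pair(pair(b, k(e, pair(e, k(e, k(pair(b, b), pair(b, e)))))), k(e, pair(pair(pair(b, pair(b, e)), e), e))), pair(pair(b, k(b, pair(e, e))), k(pair(b, k(e, pair(e, e))), pair(e, e))))  →  pair(pair(pair(b, k(e, pair(e, k(e, pair(b, b))))), k(e, pair(pair(pair(b, pair(b, e)), e), e))), pair(pair(b, k(b, pair(e, e))), k(pair(b, k(e, pair(e, e))), pair(e, e))))   [R2 at 1.1.2.2.2.2]
2. pair(pair(pair(b, k(e, pair(e, k(e, pair(b, b))))), k(e, pair(pair(pair(b, pair(b, e)), e), e))), pair(pair(b, k(b, pair(e, e))), k(pair(b, k(e, pair(e, e))), pair(e, e))))  →  pair(pair(pair(b, k(e, pair(e, e))), k(e, pair(pair(pair(b, pair(b, e)), e), e))), pair(pair(b, k(b, pair(e, e))), k(pair(b, k(e, pair(e, e))), pair(e, e))))   [R2 at 1.1.2.2.2]
3. pair(pair(pair(b, k(e, pair(e, e))), k(e, pair(pair(pair(b, pair(b, e)), e), e))), pair(pair(b, k(b, pair(e, e))), k(pair(b, k(e, pair(e, e))), pair(e, e))))  →  pair(pair(pair(b, e), k(e, pair(pair(pair(b, pair(b, e)), e), e))), pair(pair(b, k(b, pair(e, e))), k(pair(b, k(e, pair(e, e))), pair(e, e))))   [R3 at 1.1.2]
4. pair(pair(pair(b, e), k(e, pair(pair(pair(b, pair(b, e)), e), e))), pair(pair(b, k(b, pair(e, e))), k(pair(b, k(e, pair(e, e))), pair(e, e))))  →  pair(pair(pair(b, e), e), pair(pair(b, k(b, pair(e, e))), k(pair(b, k(e, pair(e, e))), pair(e, e))))   [R1 at 1.2]
5. pair(pair(pair(b, e), e), pair(pair(b, k(b, pair(e, e))), k(pair(b, k(e, pair(e, e))), pair(e, e))))  →  pair(pair(pair(b, e), e), pair(pair(b, b), k(pair(b, k(e, pair(e, e))), pair(e, e))))   [R3 at 2.1.2]
6. pair(pair(pair(b, e), e), pair(pair(b, b), k(pair(b, k(e, pair(e, e))), pair(e, e))))  →  pair(pair(pair(b, e), e), pair(pair(b, b), pair(b, k(e, pair(e, e)))))   [R3 at 2.2]
7. pair(pair(pair(b, e), e), pair(pair(b, b), pair(b, k(e, pair(e, e)))))  →  pair(pair(pair(b, e), e), pair(pair(b, b), pair(b, e)))   [R3 at 2.2.2]

Reduce t₂ = pair(e, pair(pair(pair(b, e), b), pair(pair(e, e), k(k(pair(e, b), pair(e, e)), pair(e, e))))):
1. pair(e, pair(pair(pair(b, e), b), pair(pair(e, e), k(k(pair(e, b), pair(e, e)), pair(e, e)))))  →  pair(e, pair(pair(pair(b, e), b), pair(pair(e, e), k(pair(e, b), pair(e, e)))))   [R3 at 2.2.2]
2. pair(e, pair(pair(pair(b, e), b), pair(pair(e, e), k(pair(e, b), pair(e, e)))))  →  pair(e, pair(pair(pair(b, e), b), pair(pair(e, e), pair(e, b))))   [R3 at 2.2.2]

no — NF(t₁) = pair(pair(pair(b, e), e), pair(pair(b, b), pair(b, e))), NF(t₂) = pair(e, pair(pair(pair(b, e), b), pair(pair(e, e), pair(e, b))))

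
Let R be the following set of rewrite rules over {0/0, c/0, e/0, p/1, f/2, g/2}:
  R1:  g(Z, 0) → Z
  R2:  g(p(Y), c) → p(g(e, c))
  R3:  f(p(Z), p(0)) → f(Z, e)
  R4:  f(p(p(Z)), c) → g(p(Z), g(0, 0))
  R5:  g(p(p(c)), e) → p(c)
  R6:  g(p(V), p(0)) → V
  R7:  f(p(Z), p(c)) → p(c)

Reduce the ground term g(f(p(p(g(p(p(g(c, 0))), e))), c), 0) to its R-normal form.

p(p(c))

1. g(f(p(p(g(p(p(g(c, 0))), e))), c), 0)  →  f(p(p(g(p(p(g(c, 0))), e))), c)   [R1 at ε]
2. f(p(p(g(p(p(g(c, 0))), e))), c)  →  g(p(g(p(p(g(c, 0))), e)), g(0, 0))   [R4 at ε]
3. g(p(g(p(p(g(c, 0))), e)), g(0, 0))  →  g(p(g(p(p(c)), e)), g(0, 0))   [R1 at 1.1.1.1.1]
4. g(p(g(p(p(c)), e)), g(0, 0))  →  g(p(p(c)), g(0, 0))   [R5 at 1.1]
5. g(p(p(c)), g(0, 0))  →  g(p(p(c)), 0)   [R1 at 2]
6. g(p(p(c)), 0)  →  p(p(c))   [R1 at ε]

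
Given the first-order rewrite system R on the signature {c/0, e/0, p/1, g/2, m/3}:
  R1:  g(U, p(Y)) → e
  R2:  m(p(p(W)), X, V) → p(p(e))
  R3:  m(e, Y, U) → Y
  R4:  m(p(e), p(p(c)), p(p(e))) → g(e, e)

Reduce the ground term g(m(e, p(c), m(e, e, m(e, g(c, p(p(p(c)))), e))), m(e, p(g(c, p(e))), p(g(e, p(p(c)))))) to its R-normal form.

e

1. g(m(e, p(c), m(e, e, m(e, g(c, p(p(p(c)))), e))), m(e, p(g(c, p(e))), p(g(e, p(p(c))))))  →  g(p(c), m(e, p(g(c, p(e))), p(g(e, p(p(c))))))   [R3 at 1]
2. g(p(c), m(e, p(g(c, p(e))), p(g(e, p(p(c))))))  →  g(p(c), p(g(c, p(e))))   [R3 at 2]
3. g(p(c), p(g(c, p(e))))  →  e   [R1 at ε]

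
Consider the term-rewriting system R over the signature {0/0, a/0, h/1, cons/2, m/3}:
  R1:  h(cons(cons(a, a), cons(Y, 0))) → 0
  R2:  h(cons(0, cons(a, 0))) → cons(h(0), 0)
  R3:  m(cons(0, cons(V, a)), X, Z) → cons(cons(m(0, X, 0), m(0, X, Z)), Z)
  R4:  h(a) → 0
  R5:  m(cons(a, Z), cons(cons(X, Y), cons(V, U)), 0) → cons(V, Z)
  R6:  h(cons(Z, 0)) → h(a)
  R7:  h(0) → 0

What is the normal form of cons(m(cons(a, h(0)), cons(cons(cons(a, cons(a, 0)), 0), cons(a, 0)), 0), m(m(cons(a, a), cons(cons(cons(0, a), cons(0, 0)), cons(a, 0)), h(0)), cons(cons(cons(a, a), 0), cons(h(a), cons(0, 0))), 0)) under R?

cons(cons(a, 0), cons(0, a))

1. cons(m(cons(a, h(0)), cons(cons(cons(a, cons(a, 0)), 0), cons(a, 0)), 0), m(m(cons(a, a), cons(cons(cons(0, a), cons(0, 0)), cons(a, 0)), h(0)), cons(cons(cons(a, a), 0), cons(h(a), cons(0, 0))), 0))  →  cons(cons(a, h(0)), m(m(cons(a, a), cons(cons(cons(0, a), cons(0, 0)), cons(a, 0)), h(0)), cons(cons(cons(a, a), 0), cons(h(a), cons(0, 0))), 0))   [R5 at 1]
2. cons(cons(a, h(0)), m(m(cons(a, a), cons(cons(cons(0, a), cons(0, 0)), cons(a, 0)), h(0)), cons(cons(cons(a, a), 0), cons(h(a), cons(0, 0))), 0))  →  cons(cons(a, 0), m(m(cons(a, a), cons(cons(cons(0, a), cons(0, 0)), cons(a, 0)), h(0)), cons(cons(cons(a, a), 0), cons(h(a), cons(0, 0))), 0))   [R7 at 1.2]
3. cons(cons(a, 0), m(m(cons(a, a), cons(cons(cons(0, a), cons(0, 0)), cons(a, 0)), h(0)), cons(cons(cons(a, a), 0), cons(h(a), cons(0, 0))), 0))  →  cons(cons(a, 0), m(m(cons(a, a), cons(cons(cons(0, a), cons(0, 0)), cons(a, 0)), 0), cons(cons(cons(a, a), 0), cons(h(a), cons(0, 0))), 0))   [R7 at 2.1.3]
4. cons(cons(a, 0), m(m(cons(a, a), cons(cons(cons(0, a), cons(0, 0)), cons(a, 0)), 0), cons(cons(cons(a, a), 0), cons(h(a), cons(0, 0))), 0))  →  cons(cons(a, 0), m(cons(a, a), cons(cons(cons(a, a), 0), cons(h(a), cons(0, 0))), 0))   [R5 at 2.1]
5. cons(cons(a, 0), m(cons(a, a), cons(cons(cons(a, a), 0), cons(h(a), cons(0, 0))), 0))  →  cons(cons(a, 0), cons(h(a), a))   [R5 at 2]
6. cons(cons(a, 0), cons(h(a), a))  →  cons(cons(a, 0), cons(0, a))   [R4 at 2.1]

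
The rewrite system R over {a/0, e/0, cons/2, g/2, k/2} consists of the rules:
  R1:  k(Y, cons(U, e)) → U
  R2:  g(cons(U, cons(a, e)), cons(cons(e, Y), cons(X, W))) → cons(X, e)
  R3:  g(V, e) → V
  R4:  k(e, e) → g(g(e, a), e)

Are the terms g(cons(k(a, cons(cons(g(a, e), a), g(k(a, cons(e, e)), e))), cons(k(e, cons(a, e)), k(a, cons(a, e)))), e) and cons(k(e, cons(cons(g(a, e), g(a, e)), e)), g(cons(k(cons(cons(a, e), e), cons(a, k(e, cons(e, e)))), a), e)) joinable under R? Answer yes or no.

yes — NF(t₁) = cons(cons(a, a), cons(a, a)), NF(t₂) = cons(cons(a, a), cons(a, a))

Reduce t₁ = g(cons(k(a, cons(cons(g(a, e), a), g(k(a, cons(e, e)), e))), cons(k(e, cons(a, e)), k(a, cons(a, e)))), e):
1. g(cons(k(a, cons(cons(g(a, e), a), g(k(a, cons(e, e)), e))), cons(k(e, cons(a, e)), k(a, cons(a, e)))), e)  →  cons(k(a, cons(cons(g(a, e), a), g(k(a, cons(e, e)), e))), cons(k(e, cons(a, e)), k(a, cons(a, e))))   [R3 at ε]
2. cons(k(a, cons(cons(g(a, e), a), g(k(a, cons(e, e)), e))), cons(k(e, cons(a, e)), k(a, cons(a, e))))  →  cons(k(a, cons(cons(a, a), g(k(a, cons(e, e)), e))), cons(k(e, cons(a, e)), k(a, cons(a, e))))   [R3 at 1.2.1.1]
3. cons(k(a, cons(cons(a, a), g(k(a, cons(e, e)), e))), cons(k(e, cons(a, e)), k(a, cons(a, e))))  →  cons(k(a, cons(cons(a, a), k(a, cons(e, e)))), cons(k(e, cons(a, e)), k(a, cons(a, e))))   [R3 at 1.2.2]
4. cons(k(a, cons(cons(a, a), k(a, cons(e, e)))), cons(k(e, cons(a, e)), k(a, cons(a, e))))  →  cons(k(a, cons(cons(a, a), e)), cons(k(e, cons(a, e)), k(a, cons(a, e))))   [R1 at 1.2.2]
5. cons(k(a, cons(cons(a, a), e)), cons(k(e, cons(a, e)), k(a, cons(a, e))))  →  cons(cons(a, a), cons(k(e, cons(a, e)), k(a, cons(a, e))))   [R1 at 1]
6. cons(cons(a, a), cons(k(e, cons(a, e)), k(a, cons(a, e))))  →  cons(cons(a, a), cons(a, k(a, cons(a, e))))   [R1 at 2.1]
7. cons(cons(a, a), cons(a, k(a, cons(a, e))))  →  cons(cons(a, a), cons(a, a))   [R1 at 2.2]

Reduce t₂ = cons(k(e, cons(cons(g(a, e), g(a, e)), e)), g(cons(k(cons(cons(a, e), e), cons(a, k(e, cons(e, e)))), a), e)):
1. cons(k(e, cons(cons(g(a, e), g(a, e)), e)), g(cons(k(cons(cons(a, e), e), cons(a, k(e, cons(e, e)))), a), e))  →  cons(cons(g(a, e), g(a, e)), g(cons(k(cons(cons(a, e), e), cons(a, k(e, cons(e, e)))), a), e))   [R1 at 1]
2. cons(cons(g(a, e), g(a, e)), g(cons(k(cons(cons(a, e), e), cons(a, k(e, cons(e, e)))), a), e))  →  cons(cons(a, g(a, e)), g(cons(k(cons(cons(a, e), e), cons(a, k(e, cons(e, e)))), a), e))   [R3 at 1.1]
3. cons(cons(a, g(a, e)), g(cons(k(cons(cons(a, e), e), cons(a, k(e, cons(e, e)))), a), e))  →  cons(cons(a, a), g(cons(k(cons(cons(a, e), e), cons(a, k(e, cons(e, e)))), a), e))   [R3 at 1.2]
4. cons(cons(a, a), g(cons(k(cons(cons(a, e), e), cons(a, k(e, cons(e, e)))), a), e))  →  cons(cons(a, a), cons(k(cons(cons(a, e), e), cons(a, k(e, cons(e, e)))), a))   [R3 at 2]
5. cons(cons(a, a), cons(k(cons(cons(a, e), e), cons(a, k(e, cons(e, e)))), a))  →  cons(cons(a, a), cons(k(cons(cons(a, e), e), cons(a, e)), a))   [R1 at 2.1.2.2]
6. cons(cons(a, a), cons(k(cons(cons(a, e), e), cons(a, e)), a))  →  cons(cons(a, a), cons(a, a))   [R1 at 2.1]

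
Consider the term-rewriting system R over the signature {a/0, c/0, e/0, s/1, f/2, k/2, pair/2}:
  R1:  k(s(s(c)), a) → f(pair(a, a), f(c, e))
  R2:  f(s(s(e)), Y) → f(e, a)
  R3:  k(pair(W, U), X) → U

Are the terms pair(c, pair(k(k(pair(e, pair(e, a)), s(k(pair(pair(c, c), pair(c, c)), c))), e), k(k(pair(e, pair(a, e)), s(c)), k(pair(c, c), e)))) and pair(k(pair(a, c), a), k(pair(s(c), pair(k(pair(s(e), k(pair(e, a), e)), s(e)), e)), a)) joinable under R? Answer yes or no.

yes — NF(t₁) = pair(c, pair(a, e)), NF(t₂) = pair(c, pair(a, e))

Reduce t₁ = pair(c, pair(k(k(pair(e, pair(e, a)), s(k(pair(pair(c, c), pair(c, c)), c))), e), k(k(pair(e, pair(a, e)), s(c)), k(pair(c, c), e)))):
1. pair(c, pair(k(k(pair(e, pair(e, a)), s(k(pair(pair(c, c), pair(c, c)), c))), e), k(k(pair(e, pair(a, e)), s(c)), k(pair(c, c), e))))  →  pair(c, pair(k(pair(e, a), e), k(k(pair(e, pair(a, e)), s(c)), k(pair(c, c), e))))   [R3 at 2.1.1]
2. pair(c, pair(k(pair(e, a), e), k(k(pair(e, pair(a, e)), s(c)), k(pair(c, c), e))))  →  pair(c, pair(a, k(k(pair(e, pair(a, e)), s(c)), k(pair(c, c), e))))   [R3 at 2.1]
3. pair(c, pair(a, k(k(pair(e, pair(a, e)), s(c)), k(pair(c, c), e))))  →  pair(c, pair(a, k(pair(a, e), k(pair(c, c), e))))   [R3 at 2.2.1]
4. pair(c, pair(a, k(pair(a, e), k(pair(c, c), e))))  →  pair(c, pair(a, e))   [R3 at 2.2]

Reduce t₂ = pair(k(pair(a, c), a), k(pair(s(c), pair(k(pair(s(e), k(pair(e, a), e)), s(e)), e)), a)):
1. pair(k(pair(a, c), a), k(pair(s(c), pair(k(pair(s(e), k(pair(e, a), e)), s(e)), e)), a))  →  pair(c, k(pair(s(c), pair(k(pair(s(e), k(pair(e, a), e)), s(e)), e)), a))   [R3 at 1]
2. pair(c, k(pair(s(c), pair(k(pair(s(e), k(pair(e, a), e)), s(e)), e)), a))  →  pair(c, pair(k(pair(s(e), k(pair(e, a), e)), s(e)), e))   [R3 at 2]
3. pair(c, pair(k(pair(s(e), k(pair(e, a), e)), s(e)), e))  →  pair(c, pair(k(pair(e, a), e), e))   [R3 at 2.1]
4. pair(c, pair(k(pair(e, a), e), e))  →  pair(c, pair(a, e))   [R3 at 2.1]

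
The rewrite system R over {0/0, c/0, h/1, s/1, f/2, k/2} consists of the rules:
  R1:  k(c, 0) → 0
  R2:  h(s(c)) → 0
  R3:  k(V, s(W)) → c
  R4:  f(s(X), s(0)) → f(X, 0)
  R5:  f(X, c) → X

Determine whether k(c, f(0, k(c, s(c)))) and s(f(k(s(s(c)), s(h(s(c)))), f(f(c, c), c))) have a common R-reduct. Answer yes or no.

no — NF(t₁) = 0, NF(t₂) = s(c)

Reduce t₁ = k(c, f(0, k(c, s(c)))):
1. k(c, f(0, k(c, s(c))))  →  k(c, f(0, c))   [R3 at 2.2]
2. k(c, f(0, c))  →  k(c, 0)   [R5 at 2]
3. k(c, 0)  →  0   [R1 at ε]

Reduce t₂ = s(f(k(s(s(c)), s(h(s(c)))), f(f(c, c), c))):
1. s(f(k(s(s(c)), s(h(s(c)))), f(f(c, c), c)))  →  s(f(c, f(f(c, c), c)))   [R3 at 1.1]
2. s(f(c, f(f(c, c), c)))  →  s(f(c, f(c, c)))   [R5 at 1.2]
3. s(f(c, f(c, c)))  →  s(f(c, c))   [R5 at 1.2]
4. s(f(c, c))  →  s(c)   [R5 at 1]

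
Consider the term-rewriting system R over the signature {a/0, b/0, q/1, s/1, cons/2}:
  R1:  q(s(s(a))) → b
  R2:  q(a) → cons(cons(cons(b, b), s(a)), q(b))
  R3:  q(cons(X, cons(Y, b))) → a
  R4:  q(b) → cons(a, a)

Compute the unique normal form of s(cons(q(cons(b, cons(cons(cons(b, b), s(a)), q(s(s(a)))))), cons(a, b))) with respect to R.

s(cons(a, cons(a, b)))

1. s(cons(q(cons(b, cons(cons(cons(b, b), s(a)), q(s(s(a)))))), cons(a, b)))  →  s(cons(q(cons(b, cons(cons(cons(b, b), s(a)), b))), cons(a, b)))   [R1 at 1.1.1.2.2]
2. s(cons(q(cons(b, cons(cons(cons(b, b), s(a)), b))), cons(a, b)))  →  s(cons(a, cons(a, b)))   [R3 at 1.1]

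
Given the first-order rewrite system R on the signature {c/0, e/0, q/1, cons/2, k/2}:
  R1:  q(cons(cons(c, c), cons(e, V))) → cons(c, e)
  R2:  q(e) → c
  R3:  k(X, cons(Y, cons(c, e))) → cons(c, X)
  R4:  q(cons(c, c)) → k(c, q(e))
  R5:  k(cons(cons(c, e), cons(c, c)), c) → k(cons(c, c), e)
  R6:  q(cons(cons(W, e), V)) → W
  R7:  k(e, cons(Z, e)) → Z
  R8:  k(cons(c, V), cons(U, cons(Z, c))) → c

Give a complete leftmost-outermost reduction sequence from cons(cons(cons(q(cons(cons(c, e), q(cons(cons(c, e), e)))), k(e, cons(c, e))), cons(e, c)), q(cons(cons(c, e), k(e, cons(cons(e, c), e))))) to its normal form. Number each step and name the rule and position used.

cons(cons(cons(c, c), cons(e, c)), c)

1. cons(cons(cons(q(cons(cons(c, e), q(cons(cons(c, e), e)))), k(e, cons(c, e))), cons(e, c)), q(cons(cons(c, e), k(e, cons(cons(e, c), e)))))  →  cons(cons(cons(c, k(e, cons(c, e))), cons(e, c)), q(cons(cons(c, e), k(e, cons(cons(e, c), e)))))   [R6 at 1.1.1]
2. cons(cons(cons(c, k(e, cons(c, e))), cons(e, c)), q(cons(cons(c, e), k(e, cons(cons(e, c), e)))))  →  cons(cons(cons(c, c), cons(e, c)), q(cons(cons(c, e), k(e, cons(cons(e, c), e)))))   [R7 at 1.1.2]
3. cons(cons(cons(c, c), cons(e, c)), q(cons(cons(c, e), k(e, cons(cons(e, c), e)))))  →  cons(cons(cons(c, c), cons(e, c)), c)   [R6 at 2]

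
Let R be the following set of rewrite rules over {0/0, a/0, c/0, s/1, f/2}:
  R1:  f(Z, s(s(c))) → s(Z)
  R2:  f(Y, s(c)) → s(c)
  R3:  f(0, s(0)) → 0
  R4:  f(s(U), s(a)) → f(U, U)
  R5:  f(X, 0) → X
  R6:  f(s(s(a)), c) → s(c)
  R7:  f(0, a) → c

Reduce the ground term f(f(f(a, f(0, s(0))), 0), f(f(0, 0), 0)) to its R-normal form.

a

1. f(f(f(a, f(0, s(0))), 0), f(f(0, 0), 0))  →  f(f(a, f(0, s(0))), f(f(0, 0), 0))   [R5 at 1]
2. f(f(a, f(0, s(0))), f(f(0, 0), 0))  →  f(f(a, 0), f(f(0, 0), 0))   [R3 at 1.2]
3. f(f(a, 0), f(f(0, 0), 0))  →  f(a, f(f(0, 0), 0))   [R5 at 1]
4. f(a, f(f(0, 0), 0))  →  f(a, f(0, 0))   [R5 at 2]
5. f(a, f(0, 0))  →  f(a, 0)   [R5 at 2]
6. f(a, 0)  →  a   [R5 at ε]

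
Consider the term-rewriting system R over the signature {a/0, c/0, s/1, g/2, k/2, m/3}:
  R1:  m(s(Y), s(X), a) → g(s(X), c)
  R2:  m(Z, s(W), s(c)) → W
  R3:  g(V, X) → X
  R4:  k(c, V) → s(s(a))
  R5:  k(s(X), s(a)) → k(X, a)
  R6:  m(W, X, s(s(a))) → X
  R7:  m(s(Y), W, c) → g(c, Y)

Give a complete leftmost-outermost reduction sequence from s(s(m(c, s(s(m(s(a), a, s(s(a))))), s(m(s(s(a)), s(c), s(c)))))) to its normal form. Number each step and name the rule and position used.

1. s(s(m(c, s(s(m(s(a), a, s(s(a))))), s(m(s(s(a)), s(c), s(c))))))  →  s(s(m(c, s(s(a)), s(m(s(s(a)), s(c), s(c))))))   [R6 at 1.1.2.1.1]
2. s(s(m(c, s(s(a)), s(m(s(s(a)), s(c), s(c))))))  →  s(s(m(c, s(s(a)), s(c))))   [R2 at 1.1.3.1]
3. s(s(m(c, s(s(a)), s(c))))  →  s(s(s(a)))   [R2 at 1.1]

s(s(s(a)))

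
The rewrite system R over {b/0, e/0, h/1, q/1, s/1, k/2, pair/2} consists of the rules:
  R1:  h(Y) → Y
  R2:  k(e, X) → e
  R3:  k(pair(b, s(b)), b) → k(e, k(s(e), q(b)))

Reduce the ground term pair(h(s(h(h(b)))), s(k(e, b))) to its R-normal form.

pair(s(b), s(e))

1. pair(h(s(h(h(b)))), s(k(e, b)))  →  pair(s(h(h(b))), s(k(e, b)))   [R1 at 1]
2. pair(s(h(h(b))), s(k(e, b)))  →  pair(s(h(b)), s(k(e, b)))   [R1 at 1.1]
3. pair(s(h(b)), s(k(e, b)))  →  pair(s(b), s(k(e, b)))   [R1 at 1.1]
4. pair(s(b), s(k(e, b)))  →  pair(s(b), s(e))   [R2 at 2.1]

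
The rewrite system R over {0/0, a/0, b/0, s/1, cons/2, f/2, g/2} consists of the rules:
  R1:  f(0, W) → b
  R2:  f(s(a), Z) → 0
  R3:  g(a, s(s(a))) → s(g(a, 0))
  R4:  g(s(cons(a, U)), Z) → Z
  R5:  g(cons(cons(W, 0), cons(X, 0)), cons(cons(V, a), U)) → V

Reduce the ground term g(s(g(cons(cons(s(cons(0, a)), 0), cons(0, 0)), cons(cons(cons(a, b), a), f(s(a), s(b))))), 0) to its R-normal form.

1. g(s(g(cons(cons(s(cons(0, a)), 0), cons(0, 0)), cons(cons(cons(a, b), a), f(s(a), s(b))))), 0)  →  g(s(cons(a, b)), 0)   [R5 at 1.1]
2. g(s(cons(a, b)), 0)  →  0   [R4 at ε]

0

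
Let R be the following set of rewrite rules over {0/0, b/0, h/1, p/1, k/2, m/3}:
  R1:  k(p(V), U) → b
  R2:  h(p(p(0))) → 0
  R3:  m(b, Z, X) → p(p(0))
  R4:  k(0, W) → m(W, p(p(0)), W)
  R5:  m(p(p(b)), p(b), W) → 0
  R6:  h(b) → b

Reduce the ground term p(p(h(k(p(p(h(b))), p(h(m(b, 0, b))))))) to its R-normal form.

p(p(b))

1. p(p(h(k(p(p(h(b))), p(h(m(b, 0, b)))))))  →  p(p(h(b)))   [R1 at 1.1.1]
2. p(p(h(b)))  →  p(p(b))   [R6 at 1.1]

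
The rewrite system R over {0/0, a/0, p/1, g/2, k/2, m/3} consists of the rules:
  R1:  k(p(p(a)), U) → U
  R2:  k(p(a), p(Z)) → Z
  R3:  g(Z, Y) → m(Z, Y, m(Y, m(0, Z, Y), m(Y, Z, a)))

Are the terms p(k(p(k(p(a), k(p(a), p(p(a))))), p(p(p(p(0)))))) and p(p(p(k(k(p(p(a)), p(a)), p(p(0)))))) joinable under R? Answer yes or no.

yes — NF(t₁) = p(p(p(p(0)))), NF(t₂) = p(p(p(p(0))))

Reduce t₁ = p(k(p(k(p(a), k(p(a), p(p(a))))), p(p(p(p(0)))))):
1. p(k(p(k(p(a), k(p(a), p(p(a))))), p(p(p(p(0))))))  →  p(k(p(k(p(a), p(a))), p(p(p(p(0))))))   [R2 at 1.1.1.2]
2. p(k(p(k(p(a), p(a))), p(p(p(p(0))))))  →  p(k(p(a), p(p(p(p(0))))))   [R2 at 1.1.1]
3. p(k(p(a), p(p(p(p(0))))))  →  p(p(p(p(0))))   [R2 at 1]

Reduce t₂ = p(p(p(k(k(p(p(a)), p(a)), p(p(0)))))):
1. p(p(p(k(k(p(p(a)), p(a)), p(p(0))))))  →  p(p(p(k(p(a), p(p(0))))))   [R1 at 1.1.1.1]
2. p(p(p(k(p(a), p(p(0))))))  →  p(p(p(p(0))))   [R2 at 1.1.1]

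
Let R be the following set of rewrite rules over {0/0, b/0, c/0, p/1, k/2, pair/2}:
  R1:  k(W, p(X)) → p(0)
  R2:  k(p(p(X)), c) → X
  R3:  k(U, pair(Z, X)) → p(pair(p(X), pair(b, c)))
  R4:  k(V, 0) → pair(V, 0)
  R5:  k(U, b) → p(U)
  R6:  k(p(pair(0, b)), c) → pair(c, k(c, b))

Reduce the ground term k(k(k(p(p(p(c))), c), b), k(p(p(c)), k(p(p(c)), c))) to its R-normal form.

c

1. k(k(k(p(p(p(c))), c), b), k(p(p(c)), k(p(p(c)), c)))  →  k(p(k(p(p(p(c))), c)), k(p(p(c)), k(p(p(c)), c)))   [R5 at 1]
2. k(p(k(p(p(p(c))), c)), k(p(p(c)), k(p(p(c)), c)))  →  k(p(p(c)), k(p(p(c)), k(p(p(c)), c)))   [R2 at 1.1]
3. k(p(p(c)), k(p(p(c)), k(p(p(c)), c)))  →  k(p(p(c)), k(p(p(c)), c))   [R2 at 2.2]
4. k(p(p(c)), k(p(p(c)), c))  →  k(p(p(c)), c)   [R2 at 2]
5. k(p(p(c)), c)  →  c   [R2 at ε]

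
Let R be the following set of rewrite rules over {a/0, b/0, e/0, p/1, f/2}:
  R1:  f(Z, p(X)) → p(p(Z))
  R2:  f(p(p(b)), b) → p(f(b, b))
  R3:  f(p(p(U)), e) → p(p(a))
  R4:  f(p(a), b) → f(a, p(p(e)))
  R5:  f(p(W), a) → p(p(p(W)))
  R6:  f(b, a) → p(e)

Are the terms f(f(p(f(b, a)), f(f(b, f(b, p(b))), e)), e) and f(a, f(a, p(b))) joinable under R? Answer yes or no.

Reduce t₁ = f(f(p(f(b, a)), f(f(b, f(b, p(b))), e)), e):
1. f(f(p(f(b, a)), f(f(b, f(b, p(b))), e)), e)  →  f(f(p(p(e)), f(f(b, f(b, p(b))), e)), e)   [R6 at 1.1.1]
2. f(f(p(p(e)), f(f(b, f(b, p(b))), e)), e)  →  f(f(p(p(e)), f(f(b, p(p(b))), e)), e)   [R1 at 1.2.1.2]
3. f(f(p(p(e)), f(f(b, p(p(b))), e)), e)  →  f(f(p(p(e)), f(p(p(b)), e)), e)   [R1 at 1.2.1]
4. f(f(p(p(e)), f(p(p(b)), e)), e)  →  f(f(p(p(e)), p(p(a))), e)   [R3 at 1.2]
5. f(f(p(p(e)), p(p(a))), e)  →  f(p(p(p(p(e)))), e)   [R1 at 1]
6. f(p(p(p(p(e)))), e)  →  p(p(a))   [R3 at ε]

Reduce t₂ = f(a, f(a, p(b))):
1. f(a, f(a, p(b)))  →  f(a, p(p(a)))   [R1 at 2]
2. f(a, p(p(a)))  →  p(p(a))   [R1 at ε]

yes — NF(t₁) = p(p(a)), NF(t₂) = p(p(a))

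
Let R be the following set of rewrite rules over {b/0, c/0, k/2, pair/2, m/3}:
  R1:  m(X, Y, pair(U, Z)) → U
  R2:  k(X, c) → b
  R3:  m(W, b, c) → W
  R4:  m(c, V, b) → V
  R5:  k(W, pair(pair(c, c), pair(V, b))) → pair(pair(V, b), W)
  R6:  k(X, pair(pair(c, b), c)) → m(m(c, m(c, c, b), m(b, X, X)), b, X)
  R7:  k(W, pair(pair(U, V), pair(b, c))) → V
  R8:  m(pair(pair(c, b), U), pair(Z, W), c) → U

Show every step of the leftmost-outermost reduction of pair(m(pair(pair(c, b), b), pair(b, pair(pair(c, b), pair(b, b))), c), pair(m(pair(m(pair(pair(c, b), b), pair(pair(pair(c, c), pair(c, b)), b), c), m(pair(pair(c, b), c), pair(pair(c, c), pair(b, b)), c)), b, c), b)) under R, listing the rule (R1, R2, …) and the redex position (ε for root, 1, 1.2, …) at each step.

pair(b, pair(pair(b, c), b))

1. pair(m(pair(pair(c, b), b), pair(b, pair(pair(c, b), pair(b, b))), c), pair(m(pair(m(pair(pair(c, b), b), pair(pair(pair(c, c), pair(c, b)), b), c), m(pair(pair(c, b), c), pair(pair(c, c), pair(b, b)), c)), b, c), b))  →  pair(b, pair(m(pair(m(pair(pair(c, b), b), pair(pair(pair(c, c), pair(c, b)), b), c), m(pair(pair(c, b), c), pair(pair(c, c), pair(b, b)), c)), b, c), b))   [R8 at 1]
2. pair(b, pair(m(pair(m(pair(pair(c, b), b), pair(pair(pair(c, c), pair(c, b)), b), c), m(pair(pair(c, b), c), pair(pair(c, c), pair(b, b)), c)), b, c), b))  →  pair(b, pair(pair(m(pair(pair(c, b), b), pair(pair(pair(c, c), pair(c, b)), b), c), m(pair(pair(c, b), c), pair(pair(c, c), pair(b, b)), c)), b))   [R3 at 2.1]
3. pair(b, pair(pair(m(pair(pair(c, b), b), pair(pair(pair(c, c), pair(c, b)), b), c), m(pair(pair(c, b), c), pair(pair(c, c), pair(b, b)), c)), b))  →  pair(b, pair(pair(b, m(pair(pair(c, b), c), pair(pair(c, c), pair(b, b)), c)), b))   [R8 at 2.1.1]
4. pair(b, pair(pair(b, m(pair(pair(c, b), c), pair(pair(c, c), pair(b, b)), c)), b))  →  pair(b, pair(pair(b, c), b))   [R8 at 2.1.2]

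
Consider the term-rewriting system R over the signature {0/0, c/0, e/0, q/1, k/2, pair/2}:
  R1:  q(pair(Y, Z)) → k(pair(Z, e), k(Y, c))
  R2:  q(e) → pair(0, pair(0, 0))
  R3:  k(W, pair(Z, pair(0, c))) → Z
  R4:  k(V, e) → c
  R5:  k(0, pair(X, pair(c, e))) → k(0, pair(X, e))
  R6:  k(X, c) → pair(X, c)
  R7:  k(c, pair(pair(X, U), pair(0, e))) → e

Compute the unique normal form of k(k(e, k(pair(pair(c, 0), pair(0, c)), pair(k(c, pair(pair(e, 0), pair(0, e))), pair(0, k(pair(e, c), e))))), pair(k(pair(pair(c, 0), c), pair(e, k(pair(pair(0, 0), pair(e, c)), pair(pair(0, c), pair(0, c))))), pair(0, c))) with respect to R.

e

1. k(k(e, k(pair(pair(c, 0), pair(0, c)), pair(k(c, pair(pair(e, 0), pair(0, e))), pair(0, k(pair(e, c), e))))), pair(k(pair(pair(c, 0), c), pair(e, k(pair(pair(0, 0), pair(e, c)), pair(pair(0, c), pair(0, c))))), pair(0, c)))  →  k(pair(pair(c, 0), c), pair(e, k(pair(pair(0, 0), pair(e, c)), pair(pair(0, c), pair(0, c)))))   [R3 at ε]
2. k(pair(pair(c, 0), c), pair(e, k(pair(pair(0, 0), pair(e, c)), pair(pair(0, c), pair(0, c)))))  →  k(pair(pair(c, 0), c), pair(e, pair(0, c)))   [R3 at 2.2]
3. k(pair(pair(c, 0), c), pair(e, pair(0, c)))  →  e   [R3 at ε]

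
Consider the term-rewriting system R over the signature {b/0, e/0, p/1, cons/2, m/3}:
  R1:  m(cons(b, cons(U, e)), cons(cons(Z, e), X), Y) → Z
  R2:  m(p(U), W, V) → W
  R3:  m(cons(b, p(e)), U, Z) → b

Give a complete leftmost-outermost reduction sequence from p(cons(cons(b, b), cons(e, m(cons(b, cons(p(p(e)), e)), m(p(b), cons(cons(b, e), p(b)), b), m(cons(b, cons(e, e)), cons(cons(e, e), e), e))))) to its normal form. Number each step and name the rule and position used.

1. p(cons(cons(b, b), cons(e, m(cons(b, cons(p(p(e)), e)), m(p(b), cons(cons(b, e), p(b)), b), m(cons(b, cons(e, e)), cons(cons(e, e), e), e)))))  →  p(cons(cons(b, b), cons(e, m(cons(b, cons(p(p(e)), e)), cons(cons(b, e), p(b)), m(cons(b, cons(e, e)), cons(cons(e, e), e), e)))))   [R2 at 1.2.2.2]
2. p(cons(cons(b, b), cons(e, m(cons(b, cons(p(p(e)), e)), cons(cons(b, e), p(b)), m(cons(b, cons(e, e)), cons(cons(e, e), e), e)))))  →  p(cons(cons(b, b), cons(e, b)))   [R1 at 1.2.2]

p(cons(cons(b, b), cons(e, b)))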